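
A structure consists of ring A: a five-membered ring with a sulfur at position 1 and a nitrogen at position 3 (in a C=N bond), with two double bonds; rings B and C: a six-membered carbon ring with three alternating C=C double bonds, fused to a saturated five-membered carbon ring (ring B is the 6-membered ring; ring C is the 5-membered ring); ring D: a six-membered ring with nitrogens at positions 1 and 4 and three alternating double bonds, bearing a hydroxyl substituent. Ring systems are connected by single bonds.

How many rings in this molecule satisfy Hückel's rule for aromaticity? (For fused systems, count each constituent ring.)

3

Ring A is fully conjugated (every ring atom contributes a p orbital); 2 ring double bonds (4 π electrons) plus a heteroatom lone pair (2) give 6 π electrons. Since 6 = 4n+2 (n=1), ring A is aromatic (thiazole).
Ring B has a continuous p-orbital overlap around the ring; 3 ring double bonds give 6 π electrons. Since 6 = 4n+2 (n=1), ring B is aromatic (benzene ring).
Ring C has three sp³ carbons, so it is not fully conjugated — not aromatic (cyclopentane ring).
Ring D has a continuous p-orbital overlap around the ring; 3 ring double bonds give 6 π electrons. Since 6 = 4n+2 (n=1), ring D is aromatic (pyrazine).
Aromatic: A, B, D. Total: 3.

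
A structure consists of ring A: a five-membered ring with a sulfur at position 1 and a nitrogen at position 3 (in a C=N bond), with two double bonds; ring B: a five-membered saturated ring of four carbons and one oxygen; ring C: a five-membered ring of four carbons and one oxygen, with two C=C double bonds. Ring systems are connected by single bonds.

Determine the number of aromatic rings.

2

Ring A has a continuous p-orbital overlap around the ring; 2 ring double bonds (4 π electrons) plus a heteroatom lone pair (2) give 6 π electrons. 6 = 4(1)+2, so ring A is aromatic (thiazole).
Ring B has only sp³ atoms, so it is not fully conjugated — not aromatic (tetrahydrofuran).
Ring C is planar and fully conjugated; 2 ring double bonds (4 π electrons) plus a heteroatom lone pair (2) give 6 π electrons. Since 6 = 4n+2 (n=1), ring C is aromatic (furan).
Aromatic: A, C. Total: 2.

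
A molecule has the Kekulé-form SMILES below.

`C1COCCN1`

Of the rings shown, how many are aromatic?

0

The SMILES encodes a six-membered saturated ring with an oxygen and an N–H nitrogen at positions 1 and 4.
The 6-membered ring with one oxygen and one N–H (1,4) has only sp³ atoms, so it is not fully conjugated — not aromatic (morpholine).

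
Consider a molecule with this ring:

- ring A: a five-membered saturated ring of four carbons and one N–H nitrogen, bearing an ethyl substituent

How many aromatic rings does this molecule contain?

Ring A has only sp³ atoms, so it is not fully conjugated — not aromatic (pyrrolidine).

0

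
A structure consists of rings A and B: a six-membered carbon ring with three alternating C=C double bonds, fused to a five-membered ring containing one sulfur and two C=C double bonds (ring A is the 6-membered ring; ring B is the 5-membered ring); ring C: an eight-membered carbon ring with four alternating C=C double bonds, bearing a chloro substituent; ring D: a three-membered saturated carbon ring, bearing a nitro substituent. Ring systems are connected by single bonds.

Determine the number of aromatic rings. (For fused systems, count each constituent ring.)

Rings A and B form a fused bicyclic system (with one sulfur) with 9 sp² atoms and 10 π electrons from ring double bonds plus a heteroatom lone pair. 10 = 4(2)+2, so the system is aromatic and both rings count as aromatic (benzothiophene).
Ring C has only sp² ring atoms; a planar conformation would have a fully conjugated π system of 8 electrons. But 8 = 4(2), which is 4n not 4n+2, so ring C is not aromatic (cyclooctatetraene) — cyclooctatetraene distorts into a non-planar tub to avoid antiaromaticity.
Ring D has only sp³ atoms, so it is not fully conjugated — not aromatic (cyclopropane).
Aromatic: A, B. Total: 2.

2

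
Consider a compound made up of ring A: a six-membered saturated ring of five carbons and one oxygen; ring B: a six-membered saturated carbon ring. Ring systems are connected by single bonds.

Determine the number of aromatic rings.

0

Ring A has only sp³ atoms, so it is not fully conjugated — not aromatic (tetrahydropyran).
Ring B has only sp³ atoms, so it is not fully conjugated — not aromatic (cyclohexane).
No ring is aromatic. Total: 0.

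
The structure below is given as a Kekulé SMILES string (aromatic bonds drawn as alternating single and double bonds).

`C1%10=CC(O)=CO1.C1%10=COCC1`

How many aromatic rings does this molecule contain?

1

The SMILES encodes a five-membered ring of four carbons and one oxygen, with two C=C double bonds; a five-membered ring of four carbons and one oxygen, with one C=C double bond and two sp³ carbons.
The 5-membered ring with one oxygen is planar and fully conjugated; 2 ring double bonds (4 π electrons) plus a heteroatom lone pair (2) give 6 π electrons. 6 = 4(1)+2, so it is aromatic (furan).
The second 5-membered ring with one oxygen has two sp³ carbons, so it is not fully conjugated — not aromatic (2,3-dihydrofuran).
1 of the 2 rings is aromatic. Total: 1.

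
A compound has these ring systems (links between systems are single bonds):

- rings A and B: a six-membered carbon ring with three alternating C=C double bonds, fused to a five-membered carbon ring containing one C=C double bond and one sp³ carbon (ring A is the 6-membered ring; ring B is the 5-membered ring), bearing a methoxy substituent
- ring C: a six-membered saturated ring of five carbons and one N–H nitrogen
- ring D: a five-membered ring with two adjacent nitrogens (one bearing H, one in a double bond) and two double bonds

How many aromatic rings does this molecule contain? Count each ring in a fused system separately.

2

Ring A is planar and fully conjugated; 3 ring double bonds give 6 π electrons. Since 6 = 4n+2 (n=1), ring A is aromatic (benzene ring).
Ring B has one sp³ carbon, so it is not fully conjugated — not aromatic (cyclopentene ring).
Ring C has only sp³ atoms, so it is not fully conjugated — not aromatic (piperidine).
Ring D has a continuous p-orbital overlap around the ring; 2 ring double bonds (4 π electrons) plus a heteroatom lone pair (2) give 6 π electrons. Since 6 = 4n+2 (n=1), ring D is aromatic (pyrazole).
Aromatic: A, D. Total: 2.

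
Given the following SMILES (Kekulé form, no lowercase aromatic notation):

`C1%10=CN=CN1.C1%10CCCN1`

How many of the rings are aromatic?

1

The SMILES encodes a five-membered ring with nitrogens at positions 1 and 3 (one bearing H, one in a C=N bond) and two double bonds; a five-membered saturated ring of four carbons and one N–H nitrogen.
The 5-membered ring with two nitrogens (one N–H, one =N–) is planar and fully conjugated; 2 ring double bonds (4 π electrons) plus a heteroatom lone pair (2) give 6 π electrons. That satisfies 4n+2 with n=1, so it is aromatic (imidazole).
The 5-membered ring with one N–H has only sp³ atoms, so it is not fully conjugated — not aromatic (pyrrolidine).
1 of the 2 rings is aromatic. Total: 1.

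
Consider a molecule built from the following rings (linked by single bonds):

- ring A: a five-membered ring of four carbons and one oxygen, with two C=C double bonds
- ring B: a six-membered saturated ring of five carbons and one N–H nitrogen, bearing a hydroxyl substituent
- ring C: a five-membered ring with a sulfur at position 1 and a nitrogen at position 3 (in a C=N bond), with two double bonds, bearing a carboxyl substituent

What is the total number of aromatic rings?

2

Ring A is planar and fully conjugated; 2 ring double bonds (4 π electrons) plus a heteroatom lone pair (2) give 6 π electrons. That satisfies 4n+2 with n=1, so ring A is aromatic (furan).
Ring B has only sp³ atoms, so it is not fully conjugated — not aromatic (piperidine).
Ring C is planar and fully conjugated; 2 ring double bonds (4 π electrons) plus a heteroatom lone pair (2) give 6 π electrons. 6 = 4(1)+2, so ring C is aromatic (thiazole).
Aromatic: A, C. Total: 2.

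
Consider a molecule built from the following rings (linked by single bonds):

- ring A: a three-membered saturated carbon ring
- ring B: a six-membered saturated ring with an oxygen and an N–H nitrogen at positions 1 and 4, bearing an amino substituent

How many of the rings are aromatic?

0

Ring A has only sp³ atoms, so it is not fully conjugated — not aromatic (cyclopropane).
Ring B has only sp³ atoms, so it is not fully conjugated — not aromatic (morpholine).
No ring is aromatic. Total: 0.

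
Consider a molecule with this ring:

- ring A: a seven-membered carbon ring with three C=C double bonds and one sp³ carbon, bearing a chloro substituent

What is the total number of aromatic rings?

0

Ring A has one sp³ carbon, so it is not fully conjugated — not aromatic (cycloheptatriene).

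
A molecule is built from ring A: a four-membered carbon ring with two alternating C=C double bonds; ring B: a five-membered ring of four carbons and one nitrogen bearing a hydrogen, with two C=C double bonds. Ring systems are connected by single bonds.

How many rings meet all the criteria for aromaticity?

1

Ring A has only sp² ring atoms; a planar conformation would have a fully conjugated π system of 4 electrons. But 4 = 4(1), which is 4n not 4n+2, so ring A is not aromatic (cyclobutadiene) — cyclobutadiene is antiaromatic and distorts to a rectangle.
Ring B is fully conjugated (every ring atom contributes a p orbital); 2 ring double bonds (4 π electrons) plus a heteroatom lone pair (2) give 6 π electrons. Since 6 = 4n+2 (n=1), ring B is aromatic (pyrrole).
Aromatic: B. Total: 1.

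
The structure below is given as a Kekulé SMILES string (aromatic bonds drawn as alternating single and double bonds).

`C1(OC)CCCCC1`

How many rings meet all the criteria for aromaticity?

The SMILES encodes a six-membered saturated carbon ring.
The 6-membered ring has only sp³ atoms, so it is not fully conjugated — not aromatic (cyclohexane).

0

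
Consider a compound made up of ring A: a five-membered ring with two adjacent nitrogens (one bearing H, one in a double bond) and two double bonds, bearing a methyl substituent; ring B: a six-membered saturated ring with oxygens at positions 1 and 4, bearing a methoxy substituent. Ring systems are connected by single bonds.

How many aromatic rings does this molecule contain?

1

Ring A is fully conjugated (every ring atom contributes a p orbital); 2 ring double bonds (4 π electrons) plus a heteroatom lone pair (2) give 6 π electrons. That satisfies 4n+2 with n=1, so ring A is aromatic (pyrazole).
Ring B has only sp³ atoms, so it is not fully conjugated — not aromatic (1,4-dioxane).
Aromatic: A. Total: 1.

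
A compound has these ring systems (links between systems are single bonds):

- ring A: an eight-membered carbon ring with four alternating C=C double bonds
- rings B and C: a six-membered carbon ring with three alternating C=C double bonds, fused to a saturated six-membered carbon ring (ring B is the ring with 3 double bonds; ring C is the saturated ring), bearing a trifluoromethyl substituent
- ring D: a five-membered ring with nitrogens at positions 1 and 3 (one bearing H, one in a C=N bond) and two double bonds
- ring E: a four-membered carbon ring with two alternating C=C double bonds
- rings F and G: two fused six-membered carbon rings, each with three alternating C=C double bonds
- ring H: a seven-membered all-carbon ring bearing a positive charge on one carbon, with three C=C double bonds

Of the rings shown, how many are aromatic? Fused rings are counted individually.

5

Ring A has only sp² ring atoms; a planar conformation would have a fully conjugated π system of 8 electrons. But 8 = 4(2), which is 4n not 4n+2, so ring A is not aromatic (cyclooctatetraene) — cyclooctatetraene distorts into a non-planar tub to avoid antiaromaticity.
Ring B is planar and fully conjugated; 3 ring double bonds give 6 π electrons. 6 = 4(1)+2, so ring B is aromatic (benzene ring).
Ring C has four sp³ carbons, so it is not fully conjugated — not aromatic (cyclohexane ring).
Ring D has a continuous p-orbital overlap around the ring; 2 ring double bonds (4 π electrons) plus a heteroatom lone pair (2) give 6 π electrons. Since 6 = 4n+2 (n=1), ring D is aromatic (imidazole).
Ring E has only sp² ring atoms; a planar conformation would have a fully conjugated π system of 4 electrons. But 4 = 4(1), which is 4n not 4n+2, so ring E is not aromatic (cyclobutadiene) — cyclobutadiene is antiaromatic and distorts to a rectangle.
Rings F and G form a fused bicyclic system with 10 sp² atoms and 10 π electrons from ring double bonds. 10 = 4(2)+2, so the system is aromatic and both rings count as aromatic (naphthalene).
Ring H is planar and fully conjugated; 3 ring double bonds (6 π electrons) plus the carbocation's empty p orbital (0, but keeps the ring conjugated) give 6 π electrons. That satisfies 4n+2 with n=1, so ring H is aromatic (tropylium cation).
Aromatic: B, D, F, G, H. Total: 5.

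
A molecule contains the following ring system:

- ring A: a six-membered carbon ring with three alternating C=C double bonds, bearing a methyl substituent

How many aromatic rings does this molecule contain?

Ring A is planar and fully conjugated; 3 ring double bonds give 6 π electrons. That satisfies 4n+2 with n=1, so ring A is aromatic (benzene).

1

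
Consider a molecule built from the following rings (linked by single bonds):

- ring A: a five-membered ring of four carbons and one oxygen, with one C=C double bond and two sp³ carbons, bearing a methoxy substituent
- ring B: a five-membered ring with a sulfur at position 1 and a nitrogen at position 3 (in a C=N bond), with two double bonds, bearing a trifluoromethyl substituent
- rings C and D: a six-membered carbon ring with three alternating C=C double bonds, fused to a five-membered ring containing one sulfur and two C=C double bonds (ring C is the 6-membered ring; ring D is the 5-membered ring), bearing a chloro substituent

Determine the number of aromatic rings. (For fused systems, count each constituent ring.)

Ring A has two sp³ carbons, so it is not fully conjugated — not aromatic (2,3-dihydrofuran).
Ring B has a continuous p-orbital overlap around the ring; 2 ring double bonds (4 π electrons) plus a heteroatom lone pair (2) give 6 π electrons. That satisfies 4n+2 with n=1, so ring B is aromatic (thiazole).
Rings C and D form a fused bicyclic system (with one sulfur) with 9 sp² atoms and 10 π electrons from ring double bonds plus a heteroatom lone pair. 10 = 4(2)+2, so the system is aromatic and both rings count as aromatic (benzothiophene).
Aromatic: B, C, D. Total: 3.

3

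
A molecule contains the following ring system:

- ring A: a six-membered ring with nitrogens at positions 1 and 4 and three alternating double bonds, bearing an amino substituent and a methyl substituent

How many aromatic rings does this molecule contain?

Ring A is planar and fully conjugated; 3 ring double bonds give 6 π electrons. That satisfies 4n+2 with n=1, so ring A is aromatic (pyrazine).

1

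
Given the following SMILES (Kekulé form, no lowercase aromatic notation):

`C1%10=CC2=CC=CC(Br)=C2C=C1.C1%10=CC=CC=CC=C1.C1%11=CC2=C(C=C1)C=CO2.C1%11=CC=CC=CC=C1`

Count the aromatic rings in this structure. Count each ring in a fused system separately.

4

The SMILES encodes two fused six-membered carbon rings, each with three alternating C=C double bonds; an eight-membered carbon ring with four alternating C=C double bonds; a six-membered carbon ring with three alternating C=C double bonds, fused to a five-membered ring containing one oxygen and two C=C double bonds; an eight-membered carbon ring with four alternating C=C double bonds.
The fused 6/6-membered bicyclic is a single π system with 10 sp² atoms and 10 π electrons from ring double bonds. 10 = 4(2)+2, so the system is aromatic and both rings count as aromatic (naphthalene).
The 8-membered ring has only sp² ring atoms; a planar conformation would have a fully conjugated π system of 8 electrons. But 8 = 4(2), which is 4n not 4n+2, so it is not aromatic (cyclooctatetraene) — cyclooctatetraene distorts into a non-planar tub to avoid antiaromaticity.
The fused 6/5-membered bicyclic (with one oxygen) is a single π system with 9 sp² atoms and 10 π electrons from ring double bonds plus a heteroatom lone pair. 10 = 4(2)+2, so the system is aromatic and both rings count as aromatic (benzofuran).
The second 8-membered ring has only sp² ring atoms; a planar conformation would have a fully conjugated π system of 8 electrons. But 8 = 4(2), which is 4n not 4n+2, so it is not aromatic (cyclooctatetraene) — cyclooctatetraene distorts into a non-planar tub to avoid antiaromaticity.
4 of the 6 rings are aromatic. Total: 4.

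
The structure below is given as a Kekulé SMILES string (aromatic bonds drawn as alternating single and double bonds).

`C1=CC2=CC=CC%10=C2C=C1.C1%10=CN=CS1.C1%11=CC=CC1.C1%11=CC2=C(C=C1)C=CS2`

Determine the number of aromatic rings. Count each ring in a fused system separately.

The SMILES encodes two fused six-membered carbon rings, each with three alternating C=C double bonds; a five-membered ring with a sulfur at position 1 and a nitrogen at position 3 (in a C=N bond), with two double bonds; a five-membered carbon ring with two conjugated C=C double bonds and one sp³ carbon; a six-membered carbon ring with three alternating C=C double bonds, fused to a five-membered ring containing one sulfur and two C=C double bonds.
The fused 6/6-membered bicyclic is a single π system with 10 sp² atoms and 10 π electrons from ring double bonds. 10 = 4(2)+2, so the system is aromatic and both rings count as aromatic (naphthalene).
The 5-membered ring with one sulfur and one =N– is fully conjugated (every ring atom contributes a p orbital); 2 ring double bonds (4 π electrons) plus a heteroatom lone pair (2) give 6 π electrons. Since 6 = 4n+2 (n=1), it is aromatic (thiazole).
The 5-membered ring has one sp³ carbon, so it is not fully conjugated — not aromatic (cyclopentadiene).
The fused 6/5-membered bicyclic (with one sulfur) is a single π system with 9 sp² atoms and 10 π electrons from ring double bonds plus a heteroatom lone pair. 10 = 4(2)+2, so the system is aromatic and both rings count as aromatic (benzothiophene).
5 of the 6 rings are aromatic. Total: 5.

5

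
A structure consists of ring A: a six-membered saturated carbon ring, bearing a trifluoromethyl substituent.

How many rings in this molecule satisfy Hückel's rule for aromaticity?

0

Ring A has only sp³ atoms, so it is not fully conjugated — not aromatic (cyclohexane).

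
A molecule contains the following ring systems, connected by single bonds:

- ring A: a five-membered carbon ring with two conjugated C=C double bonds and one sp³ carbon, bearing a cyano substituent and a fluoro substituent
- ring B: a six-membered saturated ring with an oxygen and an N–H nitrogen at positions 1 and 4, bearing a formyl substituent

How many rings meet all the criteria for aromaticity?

Ring A has one sp³ carbon, so it is not fully conjugated — not aromatic (cyclopentadiene).
Ring B has only sp³ atoms, so it is not fully conjugated — not aromatic (morpholine).
No ring is aromatic. Total: 0.

0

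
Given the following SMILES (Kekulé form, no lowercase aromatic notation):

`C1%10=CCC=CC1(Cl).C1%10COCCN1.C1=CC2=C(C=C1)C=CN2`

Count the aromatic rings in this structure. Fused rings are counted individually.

The SMILES encodes a six-membered carbon ring with two isolated C=C double bonds and two sp³ carbons; a six-membered saturated ring with an oxygen and an N–H nitrogen at positions 1 and 4; a six-membered carbon ring with three alternating C=C double bonds, fused to a five-membered ring containing one N–H nitrogen and two C=C double bonds.
The 6-membered ring has two sp³ carbons, so it is not fully conjugated — not aromatic (1,4-cyclohexadiene).
The 6-membered ring with one oxygen and one N–H (1,4) has only sp³ atoms, so it is not fully conjugated — not aromatic (morpholine).
The fused 6/5-membered bicyclic (with one N–H) is a single π system with 9 sp² atoms and 10 π electrons from ring double bonds plus a heteroatom lone pair. 10 = 4(2)+2, so the system is aromatic and both rings count as aromatic (indole).
2 of the 4 rings are aromatic. Total: 2.

2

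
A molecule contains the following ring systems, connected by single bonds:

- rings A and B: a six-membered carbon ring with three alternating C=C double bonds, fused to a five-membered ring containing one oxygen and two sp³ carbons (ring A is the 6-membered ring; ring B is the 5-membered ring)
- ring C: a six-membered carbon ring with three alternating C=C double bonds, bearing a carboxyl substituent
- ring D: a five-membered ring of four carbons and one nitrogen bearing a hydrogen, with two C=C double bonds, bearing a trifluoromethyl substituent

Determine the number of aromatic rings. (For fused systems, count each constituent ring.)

Ring A has a continuous p-orbital overlap around the ring; 3 ring double bonds give 6 π electrons. That satisfies 4n+2 with n=1, so ring A is aromatic (benzene ring).
Ring B has two sp³ carbons, so it is not fully conjugated — not aromatic (oxolane ring).
Ring C is fully conjugated (every ring atom contributes a p orbital); 3 ring double bonds give 6 π electrons. Since 6 = 4n+2 (n=1), ring C is aromatic (benzene).
Ring D has a continuous p-orbital overlap around the ring; 2 ring double bonds (4 π electrons) plus a heteroatom lone pair (2) give 6 π electrons. That satisfies 4n+2 with n=1, so ring D is aromatic (pyrrole).
Aromatic: A, C, D. Total: 3.

3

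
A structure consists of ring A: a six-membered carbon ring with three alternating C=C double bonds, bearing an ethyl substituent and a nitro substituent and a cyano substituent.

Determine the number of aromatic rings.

Ring A is fully conjugated (every ring atom contributes a p orbital); 3 ring double bonds give 6 π electrons. That satisfies 4n+2 with n=1, so ring A is aromatic (benzene).

1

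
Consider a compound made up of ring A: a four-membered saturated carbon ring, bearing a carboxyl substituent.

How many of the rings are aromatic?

Ring A has only sp³ atoms, so it is not fully conjugated — not aromatic (cyclobutane).

0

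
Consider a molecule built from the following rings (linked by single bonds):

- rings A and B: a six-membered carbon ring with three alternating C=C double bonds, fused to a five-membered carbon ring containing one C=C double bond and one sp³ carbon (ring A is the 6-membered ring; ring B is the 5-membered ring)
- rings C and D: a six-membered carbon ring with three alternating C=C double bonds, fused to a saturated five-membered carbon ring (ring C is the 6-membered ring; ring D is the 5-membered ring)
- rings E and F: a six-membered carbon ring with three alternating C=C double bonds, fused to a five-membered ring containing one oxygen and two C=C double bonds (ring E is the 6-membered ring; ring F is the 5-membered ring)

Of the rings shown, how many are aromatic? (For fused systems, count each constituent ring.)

4

Ring A is planar and fully conjugated; 3 ring double bonds give 6 π electrons. 6 = 4(1)+2, so ring A is aromatic (benzene ring).
Ring B has one sp³ carbon, so it is not fully conjugated — not aromatic (cyclopentene ring).
Ring C is planar and fully conjugated; 3 ring double bonds give 6 π electrons. That satisfies 4n+2 with n=1, so ring C is aromatic (benzene ring).
Ring D has three sp³ carbons, so it is not fully conjugated — not aromatic (cyclopentane ring).
Rings E and F form a fused bicyclic system (with one oxygen) with 9 sp² atoms and 10 π electrons from ring double bonds plus a heteroatom lone pair. 10 = 4(2)+2, so the system is aromatic and both rings count as aromatic (benzofuran).
Aromatic: A, C, E, F. Total: 4.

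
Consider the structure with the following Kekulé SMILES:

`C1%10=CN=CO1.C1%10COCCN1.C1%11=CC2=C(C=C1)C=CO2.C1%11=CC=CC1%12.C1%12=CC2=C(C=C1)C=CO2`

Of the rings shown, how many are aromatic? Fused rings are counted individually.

The SMILES encodes a five-membered ring with an oxygen at position 1 and a nitrogen at position 3 (in a C=N bond), with two double bonds; a six-membered saturated ring with an oxygen and an N–H nitrogen at positions 1 and 4; a six-membered carbon ring with three alternating C=C double bonds, fused to a five-membered ring containing one oxygen and two C=C double bonds; a five-membered carbon ring with two conjugated C=C double bonds and one sp³ carbon; a six-membered carbon ring with three alternating C=C double bonds, fused to a five-membered ring containing one oxygen and two C=C double bonds.
The 5-membered ring with one oxygen and one =N– is planar and fully conjugated; 2 ring double bonds (4 π electrons) plus a heteroatom lone pair (2) give 6 π electrons. That satisfies 4n+2 with n=1, so it is aromatic (oxazole).
The 6-membered ring with one oxygen and one N–H (1,4) has only sp³ atoms, so it is not fully conjugated — not aromatic (morpholine).
The fused 6/5-membered bicyclic (with one oxygen) is a single π system with 9 sp² atoms and 10 π electrons from ring double bonds plus a heteroatom lone pair. 10 = 4(2)+2, so the system is aromatic and both rings count as aromatic (benzofuran).
The 5-membered ring has one sp³ carbon, so it is not fully conjugated — not aromatic (cyclopentadiene).
The fused 6/5-membered bicyclic (with one oxygen) is a single π system with 9 sp² atoms and 10 π electrons from ring double bonds plus a heteroatom lone pair. 10 = 4(2)+2, so the system is aromatic and both rings count as aromatic (benzofuran).
5 of the 7 rings are aromatic. Total: 5.

5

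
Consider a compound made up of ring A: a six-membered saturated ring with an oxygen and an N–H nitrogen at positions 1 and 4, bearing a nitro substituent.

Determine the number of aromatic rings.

Ring A has only sp³ atoms, so it is not fully conjugated — not aromatic (morpholine).

0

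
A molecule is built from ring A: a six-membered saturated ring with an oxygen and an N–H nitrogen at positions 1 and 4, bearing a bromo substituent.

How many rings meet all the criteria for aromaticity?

0

Ring A has only sp³ atoms, so it is not fully conjugated — not aromatic (morpholine).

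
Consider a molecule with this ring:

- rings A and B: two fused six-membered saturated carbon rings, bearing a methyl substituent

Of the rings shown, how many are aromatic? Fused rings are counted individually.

Ring A has only sp³ atoms, so it is not fully conjugated — not aromatic (cyclohexane ring).
Ring B has only sp³ atoms, so it is not fully conjugated — not aromatic (cyclohexane ring).
No ring is aromatic. Total: 0.

0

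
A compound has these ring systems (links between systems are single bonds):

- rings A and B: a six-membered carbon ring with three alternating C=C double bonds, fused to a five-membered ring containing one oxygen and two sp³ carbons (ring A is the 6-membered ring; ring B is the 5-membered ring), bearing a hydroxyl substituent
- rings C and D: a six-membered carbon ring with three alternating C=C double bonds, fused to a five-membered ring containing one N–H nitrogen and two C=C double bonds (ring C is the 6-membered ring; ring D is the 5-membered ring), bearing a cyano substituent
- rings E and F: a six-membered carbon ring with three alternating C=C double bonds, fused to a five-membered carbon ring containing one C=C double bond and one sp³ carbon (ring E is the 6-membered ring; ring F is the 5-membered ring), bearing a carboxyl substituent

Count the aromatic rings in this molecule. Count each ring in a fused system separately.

4

Ring A is fully conjugated (every ring atom contributes a p orbital); 3 ring double bonds give 6 π electrons. 6 = 4(1)+2, so ring A is aromatic (benzene ring).
Ring B has two sp³ carbons, so it is not fully conjugated — not aromatic (oxolane ring).
Rings C and D form a fused bicyclic system (with one N–H) with 9 sp² atoms and 10 π electrons from ring double bonds plus a heteroatom lone pair. 10 = 4(2)+2, so the system is aromatic and both rings count as aromatic (indole).
Ring E is fully conjugated (every ring atom contributes a p orbital); 3 ring double bonds give 6 π electrons. 6 = 4(1)+2, so ring E is aromatic (benzene ring).
Ring F has one sp³ carbon, so it is not fully conjugated — not aromatic (cyclopentene ring).
Aromatic: A, C, D, E. Total: 4.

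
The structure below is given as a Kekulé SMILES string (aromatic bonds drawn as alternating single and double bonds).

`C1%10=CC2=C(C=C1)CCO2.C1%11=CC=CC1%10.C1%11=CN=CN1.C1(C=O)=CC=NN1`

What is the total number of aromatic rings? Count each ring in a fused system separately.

The SMILES encodes a six-membered carbon ring with three alternating C=C double bonds, fused to a five-membered ring containing one oxygen and two sp³ carbons; a five-membered carbon ring with two conjugated C=C double bonds and one sp³ carbon; a five-membered ring with nitrogens at positions 1 and 3 (one bearing H, one in a C=N bond) and two double bonds; a five-membered ring with two adjacent nitrogens (one bearing H, one in a double bond) and two double bonds.
The 6-membered ring is planar and fully conjugated; 3 ring double bonds give 6 π electrons. 6 = 4(1)+2, so it is aromatic (benzene ring).
The 5-membered ring with one oxygen has two sp³ carbons, so it is not fully conjugated — not aromatic (oxolane ring).
The 5-membered ring has one sp³ carbon, so it is not fully conjugated — not aromatic (cyclopentadiene).
The 5-membered ring with two nitrogens (one N–H, one =N–) is fully conjugated (every ring atom contributes a p orbital); 2 ring double bonds (4 π electrons) plus a heteroatom lone pair (2) give 6 π electrons. 6 = 4(1)+2, so it is aromatic (imidazole).
The 5-membered ring with two adjacent nitrogens (one N–H, one =N–) is planar and fully conjugated; 2 ring double bonds (4 π electrons) plus a heteroatom lone pair (2) give 6 π electrons. 6 = 4(1)+2, so it is aromatic (pyrazole).
3 of the 5 rings are aromatic. Total: 3.

3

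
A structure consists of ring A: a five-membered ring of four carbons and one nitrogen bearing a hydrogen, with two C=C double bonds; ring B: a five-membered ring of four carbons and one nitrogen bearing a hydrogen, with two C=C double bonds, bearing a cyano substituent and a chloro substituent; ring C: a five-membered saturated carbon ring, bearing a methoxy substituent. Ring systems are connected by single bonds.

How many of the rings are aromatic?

Ring A is planar and fully conjugated; 2 ring double bonds (4 π electrons) plus a heteroatom lone pair (2) give 6 π electrons. That satisfies 4n+2 with n=1, so ring A is aromatic (pyrrole).
Ring B has a continuous p-orbital overlap around the ring; 2 ring double bonds (4 π electrons) plus a heteroatom lone pair (2) give 6 π electrons. 6 = 4(1)+2, so ring B is aromatic (pyrrole).
Ring C has only sp³ atoms, so it is not fully conjugated — not aromatic (cyclopentane).
Aromatic: A, B. Total: 2.

2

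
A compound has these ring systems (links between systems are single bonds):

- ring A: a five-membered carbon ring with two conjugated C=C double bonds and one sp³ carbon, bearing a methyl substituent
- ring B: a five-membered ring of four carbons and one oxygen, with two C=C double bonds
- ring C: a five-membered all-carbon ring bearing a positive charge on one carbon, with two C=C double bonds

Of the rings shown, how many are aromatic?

1

Ring A has one sp³ carbon, so it is not fully conjugated — not aromatic (cyclopentadiene).
Ring B is planar and fully conjugated; 2 ring double bonds (4 π electrons) plus a heteroatom lone pair (2) give 6 π electrons. 6 = 4(1)+2, so ring B is aromatic (furan).
Ring C has only sp² ring atoms; a planar conformation would have a fully conjugated π system of 4 electrons. But 4 = 4(1), which is 4n not 4n+2, so ring C is not aromatic (cyclopentadienyl cation).
Aromatic: B. Total: 1.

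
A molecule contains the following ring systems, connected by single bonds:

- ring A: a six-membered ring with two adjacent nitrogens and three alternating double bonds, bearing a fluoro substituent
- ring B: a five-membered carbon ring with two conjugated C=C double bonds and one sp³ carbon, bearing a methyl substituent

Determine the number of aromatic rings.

1

Ring A is fully conjugated (every ring atom contributes a p orbital); 3 ring double bonds give 6 π electrons. Since 6 = 4n+2 (n=1), ring A is aromatic (pyridazine).
Ring B has one sp³ carbon, so it is not fully conjugated — not aromatic (cyclopentadiene).
Aromatic: A. Total: 1.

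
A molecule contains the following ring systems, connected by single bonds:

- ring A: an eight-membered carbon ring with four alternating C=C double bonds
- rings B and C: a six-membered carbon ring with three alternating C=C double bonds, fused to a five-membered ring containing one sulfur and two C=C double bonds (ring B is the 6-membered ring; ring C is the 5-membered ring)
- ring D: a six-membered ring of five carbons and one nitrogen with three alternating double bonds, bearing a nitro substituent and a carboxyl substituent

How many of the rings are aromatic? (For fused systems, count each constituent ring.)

3

Ring A has only sp² ring atoms; a planar conformation would have a fully conjugated π system of 8 electrons. But 8 = 4(2), which is 4n not 4n+2, so ring A is not aromatic (cyclooctatetraene) — cyclooctatetraene distorts into a non-planar tub to avoid antiaromaticity.
Rings B and C form a fused bicyclic system (with one sulfur) with 9 sp² atoms and 10 π electrons from ring double bonds plus a heteroatom lone pair. 10 = 4(2)+2, so the system is aromatic and both rings count as aromatic (benzothiophene).
Ring D is fully conjugated (every ring atom contributes a p orbital); 3 ring double bonds give 6 π electrons. That satisfies 4n+2 with n=1, so ring D is aromatic (pyridine).
Aromatic: B, C, D. Total: 3.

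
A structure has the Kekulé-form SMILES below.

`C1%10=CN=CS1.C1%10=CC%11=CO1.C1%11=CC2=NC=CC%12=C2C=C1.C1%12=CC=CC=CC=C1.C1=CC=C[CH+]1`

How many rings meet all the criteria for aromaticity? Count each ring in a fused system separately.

The SMILES encodes a five-membered ring with a sulfur at position 1 and a nitrogen at position 3 (in a C=N bond), with two double bonds; a five-membered ring of four carbons and one oxygen, with two C=C double bonds; two fused six-membered rings, each with three alternating double bonds; one ring is all carbon and the other has one ring nitrogen; an eight-membered carbon ring with four alternating C=C double bonds; a five-membered all-carbon ring bearing a positive charge on one carbon, with two C=C double bonds.
The 5-membered ring with one sulfur and one =N– is fully conjugated (every ring atom contributes a p orbital); 2 ring double bonds (4 π electrons) plus a heteroatom lone pair (2) give 6 π electrons. That satisfies 4n+2 with n=1, so it is aromatic (thiazole).
The 5-membered ring with one oxygen is planar and fully conjugated; 2 ring double bonds (4 π electrons) plus a heteroatom lone pair (2) give 6 π electrons. Since 6 = 4n+2 (n=1), it is aromatic (furan).
The fused 6/6-membered bicyclic (with one nitrogen) is a single π system with 10 sp² atoms and 10 π electrons from ring double bonds. 10 = 4(2)+2, so the system is aromatic and both rings count as aromatic (quinoline).
The 8-membered ring has only sp² ring atoms; a planar conformation would have a fully conjugated π system of 8 electrons. But 8 = 4(2), which is 4n not 4n+2, so it is not aromatic (cyclooctatetraene) — cyclooctatetraene distorts into a non-planar tub to avoid antiaromaticity.
The 5-membered ring has only sp² ring atoms; a planar conformation would have a fully conjugated π system of 4 electrons. But 4 = 4(1), which is 4n not 4n+2, so it is not aromatic (cyclopentadienyl cation).
4 of the 6 rings are aromatic. Total: 4.

4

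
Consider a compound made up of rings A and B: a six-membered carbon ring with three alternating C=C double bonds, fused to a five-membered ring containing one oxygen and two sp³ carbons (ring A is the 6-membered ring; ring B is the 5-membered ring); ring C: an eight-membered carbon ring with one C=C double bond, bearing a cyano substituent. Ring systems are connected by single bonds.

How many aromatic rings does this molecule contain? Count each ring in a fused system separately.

1

Ring A is fully conjugated (every ring atom contributes a p orbital); 3 ring double bonds give 6 π electrons. That satisfies 4n+2 with n=1, so ring A is aromatic (benzene ring).
Ring B has two sp³ carbons, so it is not fully conjugated — not aromatic (oxolane ring).
Ring C has six sp³ carbons, so it is not fully conjugated — not aromatic (cyclooctene).
Aromatic: A. Total: 1.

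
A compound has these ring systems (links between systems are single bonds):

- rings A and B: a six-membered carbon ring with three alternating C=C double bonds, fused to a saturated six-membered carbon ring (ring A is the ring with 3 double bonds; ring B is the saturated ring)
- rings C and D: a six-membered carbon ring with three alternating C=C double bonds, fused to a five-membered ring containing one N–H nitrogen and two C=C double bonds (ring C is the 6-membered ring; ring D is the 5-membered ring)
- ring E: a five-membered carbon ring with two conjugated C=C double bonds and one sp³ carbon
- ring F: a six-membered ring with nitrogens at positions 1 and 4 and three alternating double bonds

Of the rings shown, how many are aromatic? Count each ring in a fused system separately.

Ring A has a continuous p-orbital overlap around the ring; 3 ring double bonds give 6 π electrons. 6 = 4(1)+2, so ring A is aromatic (benzene ring).
Ring B has four sp³ carbons, so it is not fully conjugated — not aromatic (cyclohexane ring).
Rings C and D form a fused bicyclic system (with one N–H) with 9 sp² atoms and 10 π electrons from ring double bonds plus a heteroatom lone pair. 10 = 4(2)+2, so the system is aromatic and both rings count as aromatic (indole).
Ring E has one sp³ carbon, so it is not fully conjugated — not aromatic (cyclopentadiene).
Ring F has a continuous p-orbital overlap around the ring; 3 ring double bonds give 6 π electrons. 6 = 4(1)+2, so ring F is aromatic (pyrazine).
Aromatic: A, C, D, F. Total: 4.

4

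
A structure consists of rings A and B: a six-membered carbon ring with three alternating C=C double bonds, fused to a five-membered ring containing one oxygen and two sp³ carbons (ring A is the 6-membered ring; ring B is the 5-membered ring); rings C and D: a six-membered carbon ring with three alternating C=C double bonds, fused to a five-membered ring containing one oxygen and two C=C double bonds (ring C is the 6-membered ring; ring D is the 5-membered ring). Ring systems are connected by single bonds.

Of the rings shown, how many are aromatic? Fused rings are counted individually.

Ring A is fully conjugated (every ring atom contributes a p orbital); 3 ring double bonds give 6 π electrons. Since 6 = 4n+2 (n=1), ring A is aromatic (benzene ring).
Ring B has two sp³ carbons, so it is not fully conjugated — not aromatic (oxolane ring).
Rings C and D form a fused bicyclic system (with one oxygen) with 9 sp² atoms and 10 π electrons from ring double bonds plus a heteroatom lone pair. 10 = 4(2)+2, so the system is aromatic and both rings count as aromatic (benzofuran).
Aromatic: A, C, D. Total: 3.

3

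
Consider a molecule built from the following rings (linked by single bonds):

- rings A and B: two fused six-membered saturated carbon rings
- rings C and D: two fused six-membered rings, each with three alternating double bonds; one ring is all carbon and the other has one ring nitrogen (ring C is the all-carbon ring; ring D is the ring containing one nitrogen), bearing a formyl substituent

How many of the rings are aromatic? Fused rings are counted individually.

Ring A has only sp³ atoms, so it is not fully conjugated — not aromatic (cyclohexane ring).
Ring B has only sp³ atoms, so it is not fully conjugated — not aromatic (cyclohexane ring).
Rings C and D form a fused bicyclic system (with one nitrogen) with 10 sp² atoms and 10 π electrons from ring double bonds. 10 = 4(2)+2, so the system is aromatic and both rings count as aromatic (quinoline).
Aromatic: C, D. Total: 2.

2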